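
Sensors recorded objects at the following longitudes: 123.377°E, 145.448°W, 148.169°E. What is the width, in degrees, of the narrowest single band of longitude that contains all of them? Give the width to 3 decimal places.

91.175°

Sort the longitudes: -145.448°, +123.377°, +148.169°.
Eastward gaps between consecutive values (wrapping around): 268.825°, 24.792°, 66.383°.
Largest gap = 268.825° ⇒ minimal covering band is its complement: 360° − 268.825° = 91.175°.
Band runs from +123.377° eastward to -145.448°, crossing the antimeridian.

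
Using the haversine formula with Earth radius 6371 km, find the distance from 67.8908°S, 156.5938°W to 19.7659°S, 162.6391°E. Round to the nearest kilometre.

6053 km

Δλ = 162.6391 − -156.5938 = 319.2329°; wrapped into (−180°, 180°]: -40.7671°.
Δφ = -19.7659 − -67.8908 = 48.1249°.
a = sin²(Δφ/2) + cos φ₁ · cos φ₂ · sin²(Δλ/2) = 0.209215.
c = 2·atan2(√a, √(1−a)) = 0.95014 rad → d = 6371·c ≈ 6053.34 km.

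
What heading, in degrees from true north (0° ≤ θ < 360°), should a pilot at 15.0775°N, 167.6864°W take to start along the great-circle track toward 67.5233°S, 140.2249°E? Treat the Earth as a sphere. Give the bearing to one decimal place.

197.6°

Δλ = 140.2249 − -167.6864 = 307.9113°; wrapped into (−180°, 180°]: -52.0887°.
θ = atan2( sin Δλ · cos φ₂ , cos φ₁ · sin φ₂ − sin φ₁ · cos φ₂ · cos Δλ )
  = atan2(-0.30163, -0.95333) = -162.443° → normalised to [0°, 360°): 197.557°.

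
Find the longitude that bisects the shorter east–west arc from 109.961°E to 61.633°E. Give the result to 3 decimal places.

Signed shortest Δλ from +109.961° to +61.633° is -48.328°.
Midpoint longitude = +109.961° + (-48.328°)/2 = +109.961° − 24.164° = +85.797°.

85.797°E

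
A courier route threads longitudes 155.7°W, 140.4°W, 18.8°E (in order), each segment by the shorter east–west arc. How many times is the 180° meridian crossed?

Leg 1: -155.7° → -140.4°, shortest Δλ = 15.3° (east) — does not cross 180°.
Leg 2: -140.4° → +18.8°, shortest Δλ = 159.2° (east) — does not cross 180°.
Total crossings: 0.

0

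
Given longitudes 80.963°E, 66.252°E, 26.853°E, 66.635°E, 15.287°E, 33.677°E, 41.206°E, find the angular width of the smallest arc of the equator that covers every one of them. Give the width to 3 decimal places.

Sort the longitudes: +15.287°, +26.853°, +33.677°, +41.206°, +66.252°, +66.635°, +80.963°.
Eastward gaps between consecutive values (wrapping around): 11.566°, 6.824°, 7.529°, 25.046°, 0.383°, 14.328°, 294.324°.
Largest gap = 294.324° ⇒ minimal covering band is its complement: 360° − 294.324° = 65.676°.
Band runs from +15.287° eastward to +80.963°.

65.676°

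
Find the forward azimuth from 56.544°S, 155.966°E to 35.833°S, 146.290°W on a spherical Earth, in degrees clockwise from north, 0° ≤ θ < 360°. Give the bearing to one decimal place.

86.8°

Δλ = -146.290 − 155.966 = -302.256°; wrapped into (−180°, 180°]: 57.744°.
θ = atan2( sin Δλ · cos φ₂ , cos φ₁ · sin φ₂ − sin φ₁ · cos φ₂ · cos Δλ )
  = atan2(0.68561, 0.03825) = 86.807° → normalised to [0°, 360°): 86.807°.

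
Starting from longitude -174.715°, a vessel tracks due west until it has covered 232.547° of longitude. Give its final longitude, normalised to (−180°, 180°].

-47.262°

Start at -174.715°; shift −232.547° → -407.262°.
-407.262° lies outside (−180°, 180°]; add 360° → -47.262°.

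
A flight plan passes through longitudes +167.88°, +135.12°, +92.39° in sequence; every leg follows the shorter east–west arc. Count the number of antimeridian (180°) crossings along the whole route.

Leg 1: +167.88° → +135.12°, shortest Δλ = -32.76° (west) — does not cross 180°.
Leg 2: +135.12° → +92.39°, shortest Δλ = -42.73° (west) — does not cross 180°.
Total crossings: 0.

0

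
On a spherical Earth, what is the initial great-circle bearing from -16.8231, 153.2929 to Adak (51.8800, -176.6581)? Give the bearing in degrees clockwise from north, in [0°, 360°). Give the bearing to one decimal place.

Δλ = -176.6581 − 153.2929 = -329.9510°; wrapped into (−180°, 180°]: 30.0490°.
θ = atan2( sin Δλ · cos φ₂ , cos φ₁ · sin φ₂ − sin φ₁ · cos φ₂ · cos Δλ )
  = atan2(0.30911, 0.90770) = 18.806° → normalised to [0°, 360°): 18.806°.

18.8°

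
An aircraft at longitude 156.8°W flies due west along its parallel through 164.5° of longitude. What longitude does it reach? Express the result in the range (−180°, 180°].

38.7°E

Start at -156.8°; shift −164.5° → -321.3°.
-321.3° lies outside (−180°, 180°]; add 360° → +38.7°.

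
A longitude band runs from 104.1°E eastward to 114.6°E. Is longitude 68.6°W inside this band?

No

Band width going east from +104.1° to +114.6°: ((114.6 − 104.1) mod 360) = 10.5°.
Offset of -68.6° east of the west edge: ((-68.6 − 104.1) mod 360) = 187.3°.
187.3° > 10.5° ⇒ outside.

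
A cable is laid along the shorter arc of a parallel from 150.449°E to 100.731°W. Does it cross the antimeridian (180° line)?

Yes

Naïve |-100.731 − 150.449| = 251.18° > 180°, so the shorter arc goes the other way round — across 180°.
Signed shortest Δλ = ((-100.731 − 150.449 + 180) mod 360) − 180 = 108.82°.
Going east by 108.82° from +150.449° passes through 180° before reaching -100.731°.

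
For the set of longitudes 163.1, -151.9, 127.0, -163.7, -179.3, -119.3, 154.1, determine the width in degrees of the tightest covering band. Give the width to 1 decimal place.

Sort the longitudes: -179.3°, -163.7°, -151.9°, -119.3°, +127.0°, +154.1°, +163.1°.
Eastward gaps between consecutive values (wrapping around): 15.6°, 11.8°, 32.6°, 246.3°, 27.1°, 9.0°, 17.6°.
Largest gap = 246.3° ⇒ minimal covering band is its complement: 360° − 246.3° = 113.7°.
Band runs from +127.0° eastward to -119.3°, crossing the antimeridian.

113.7°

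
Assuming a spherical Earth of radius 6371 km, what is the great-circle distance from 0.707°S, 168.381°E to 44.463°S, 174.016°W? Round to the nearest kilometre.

5166 km

Δλ = -174.016 − 168.381 = -342.397°; wrapped into (−180°, 180°]: 17.603°.
Δφ = -44.463 − -0.707 = -43.756°.
a = sin²(Δφ/2) + cos φ₁ · cos φ₂ · sin²(Δλ/2) = 0.155563.
c = 2·atan2(√a, √(1−a)) = 0.81086 rad → d = 6371·c ≈ 5165.99 km.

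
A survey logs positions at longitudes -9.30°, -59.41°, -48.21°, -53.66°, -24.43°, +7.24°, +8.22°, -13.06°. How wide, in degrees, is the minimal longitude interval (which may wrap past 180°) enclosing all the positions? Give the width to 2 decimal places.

Sort the longitudes: -59.41°, -53.66°, -48.21°, -24.43°, -13.06°, -9.30°, +7.24°, +8.22°.
Eastward gaps between consecutive values (wrapping around): 5.75°, 5.45°, 23.78°, 11.37°, 3.76°, 16.54°, 0.98°, 292.37°.
Largest gap = 292.37° ⇒ minimal covering band is its complement: 360° − 292.37° = 67.63°.
Band runs from -59.41° eastward to +8.22°.

67.63°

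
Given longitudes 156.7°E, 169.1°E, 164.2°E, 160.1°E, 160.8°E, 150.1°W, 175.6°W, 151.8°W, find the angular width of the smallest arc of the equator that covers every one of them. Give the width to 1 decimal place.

Sort the longitudes: -175.6°, -151.8°, -150.1°, +156.7°, +160.1°, +160.8°, +164.2°, +169.1°.
Eastward gaps between consecutive values (wrapping around): 23.8°, 1.7°, 306.8°, 3.4°, 0.7°, 3.4°, 4.9°, 15.3°.
Largest gap = 306.8° ⇒ minimal covering band is its complement: 360° − 306.8° = 53.2°.
Band runs from +156.7° eastward to -150.1°, crossing the antimeridian.

53.2°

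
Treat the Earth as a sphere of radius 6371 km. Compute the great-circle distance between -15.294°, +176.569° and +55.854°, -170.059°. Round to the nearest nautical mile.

4325 nmi

Δλ = -170.059 − 176.569 = -346.628°; wrapped into (−180°, 180°]: 13.372°.
Δφ = 55.854 − -15.294 = 71.148°.
a = sin²(Δφ/2) + cos φ₁ · cos φ₂ · sin²(Δλ/2) = 0.345777.
c = 2·atan2(√a, √(1−a)) = 1.25724 rad → d = 6371·c ≈ 8009.86 km ≈ 4324.98 nmi.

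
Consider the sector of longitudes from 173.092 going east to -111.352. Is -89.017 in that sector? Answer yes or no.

No

Band width going east from +173.092° to -111.352°: ((-111.352 − 173.092) mod 360) = 75.556°.
Offset of -89.017° east of the west edge: ((-89.017 − 173.092) mod 360) = 97.891°.
97.891° > 75.556° ⇒ outside.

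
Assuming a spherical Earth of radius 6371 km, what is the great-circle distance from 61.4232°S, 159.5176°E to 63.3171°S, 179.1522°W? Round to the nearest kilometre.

1114 km

Δλ = -179.1522 − 159.5176 = -338.6698°; wrapped into (−180°, 180°]: 21.3302°.
Δφ = -63.3171 − -61.4232 = -1.8939°.
a = sin²(Δφ/2) + cos φ₁ · cos φ₂ · sin²(Δλ/2) = 0.007630.
c = 2·atan2(√a, √(1−a)) = 0.17492 rad → d = 6371·c ≈ 1114.43 km.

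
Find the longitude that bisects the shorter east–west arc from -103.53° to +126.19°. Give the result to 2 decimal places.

Signed shortest Δλ from -103.53° to +126.19° is -130.28°.
Midpoint longitude = -103.53° + (-130.28°)/2 = -103.53° − 65.14° = -168.67°.
(The naïve average (-103.53 + +126.19)/2 = 11.33° is on the wrong side of the globe.)

-168.67°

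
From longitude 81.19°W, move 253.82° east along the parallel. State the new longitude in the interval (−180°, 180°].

172.63°E

Start at -81.19°; shift +253.82° → +172.63°.
+172.63° already lies in (−180°, 180°].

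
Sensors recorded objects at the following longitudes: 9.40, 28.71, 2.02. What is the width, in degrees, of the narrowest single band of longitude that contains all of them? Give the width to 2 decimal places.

Sort the longitudes: +2.02°, +9.40°, +28.71°.
Eastward gaps between consecutive values (wrapping around): 7.38°, 19.31°, 333.31°.
Largest gap = 333.31° ⇒ minimal covering band is its complement: 360° − 333.31° = 26.69°.
Band runs from +2.02° eastward to +28.71°.

26.69°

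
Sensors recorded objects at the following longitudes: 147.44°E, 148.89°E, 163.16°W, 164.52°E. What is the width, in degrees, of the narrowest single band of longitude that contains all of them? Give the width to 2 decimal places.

49.40°

Sort the longitudes: -163.16°, +147.44°, +148.89°, +164.52°.
Eastward gaps between consecutive values (wrapping around): 310.60°, 1.45°, 15.63°, 32.32°.
Largest gap = 310.60° ⇒ minimal covering band is its complement: 360° − 310.60° = 49.40°.
Band runs from +147.44° eastward to -163.16°, crossing the antimeridian.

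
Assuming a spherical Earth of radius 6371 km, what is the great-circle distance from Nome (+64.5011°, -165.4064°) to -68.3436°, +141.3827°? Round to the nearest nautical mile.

Δλ = 141.3827 − -165.4064 = 306.7891°; wrapped into (−180°, 180°]: -53.2109°.
Δφ = -68.3436 − 64.5011 = -132.8447°.
a = sin²(Δφ/2) + cos φ₁ · cos φ₂ · sin²(Δλ/2) = 0.871870.
c = 2·atan2(√a, √(1−a)) = 2.40945 rad → d = 6371·c ≈ 15350.57 km ≈ 8288.65 nmi.

8289 nmi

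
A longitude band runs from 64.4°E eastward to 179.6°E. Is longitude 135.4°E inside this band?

Band width going east from +64.4° to +179.6°: ((179.6 − 64.4) mod 360) = 115.2°.
Offset of +135.4° east of the west edge: ((135.4 − 64.4) mod 360) = 71.0°.
71.0° ≤ 115.2° ⇒ inside.

Yes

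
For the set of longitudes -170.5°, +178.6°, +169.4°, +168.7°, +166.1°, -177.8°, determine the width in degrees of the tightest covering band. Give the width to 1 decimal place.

Sort the longitudes: -177.8°, -170.5°, +166.1°, +168.7°, +169.4°, +178.6°.
Eastward gaps between consecutive values (wrapping around): 7.3°, 336.6°, 2.6°, 0.7°, 9.2°, 3.6°.
Largest gap = 336.6° ⇒ minimal covering band is its complement: 360° − 336.6° = 23.4°.
Band runs from +166.1° eastward to -170.5°, crossing the antimeridian.

23.4°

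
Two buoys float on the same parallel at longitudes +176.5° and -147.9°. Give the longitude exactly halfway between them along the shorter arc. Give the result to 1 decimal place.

Signed shortest Δλ from +176.5° to -147.9° is +35.6°.
Midpoint longitude = +176.5° + (+35.6°)/2 = +176.5° + 17.8° = +194.3°.
Normalise into (−180°, 180°]: -165.7°.
(The naïve average (+176.5 + -147.9)/2 = 14.3° is on the wrong side of the globe.)

-165.7°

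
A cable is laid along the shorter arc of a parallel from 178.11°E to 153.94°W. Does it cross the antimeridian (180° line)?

Yes

Naïve |-153.94 − 178.11| = 332.05° > 180°, so the shorter arc goes the other way round — across 180°.
Signed shortest Δλ = ((-153.94 − 178.11 + 180) mod 360) − 180 = 27.95°.
Going east by 27.95° from +178.11° passes through 180° before reaching -153.94°.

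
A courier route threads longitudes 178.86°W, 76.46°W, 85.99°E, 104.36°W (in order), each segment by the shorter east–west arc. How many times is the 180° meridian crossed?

1

Leg 1: -178.86° → -76.46°, shortest Δλ = 102.4° (east) — does not cross 180°.
Leg 2: -76.46° → +85.99°, shortest Δλ = 162.45° (east) — does not cross 180°.
Leg 3: +85.99° → -104.36°, shortest Δλ = 169.65° (east) — crosses 180°.
Total crossings: 1.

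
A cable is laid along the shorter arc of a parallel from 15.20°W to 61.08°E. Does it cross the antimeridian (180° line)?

Signed shortest Δλ = ((61.08 − -15.20 + 180) mod 360) − 180 = 76.28°.
Going east by 76.28° from -15.20° reaches +61.08° without touching 180°.

No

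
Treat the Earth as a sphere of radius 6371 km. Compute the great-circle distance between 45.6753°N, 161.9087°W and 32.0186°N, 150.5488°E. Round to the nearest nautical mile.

Δλ = 150.5488 − -161.9087 = 312.4575°; wrapped into (−180°, 180°]: -47.5425°.
Δφ = 32.0186 − 45.6753 = -13.6567°.
a = sin²(Δφ/2) + cos φ₁ · cos φ₂ · sin²(Δλ/2) = 0.110393.
c = 2·atan2(√a, √(1−a)) = 0.67739 rad → d = 6371·c ≈ 4315.63 km ≈ 2330.25 nmi.

2330 nmi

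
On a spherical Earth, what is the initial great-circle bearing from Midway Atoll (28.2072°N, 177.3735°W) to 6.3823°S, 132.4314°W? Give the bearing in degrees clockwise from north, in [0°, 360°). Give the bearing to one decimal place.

121.5°

Δλ = -132.4314 − -177.3735 = 44.9421°.
θ = atan2( sin Δλ · cos φ₂ , cos φ₁ · sin φ₂ − sin φ₁ · cos φ₂ · cos Δλ )
  = atan2(0.70201, -0.43045) = 121.515° → normalised to [0°, 360°): 121.515°.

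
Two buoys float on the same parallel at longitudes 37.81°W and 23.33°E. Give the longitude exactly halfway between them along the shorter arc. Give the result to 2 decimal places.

7.24°W

Signed shortest Δλ from -37.81° to +23.33° is +61.14°.
Midpoint longitude = -37.81° + (+61.14°)/2 = -37.81° + 30.57° = -7.24°.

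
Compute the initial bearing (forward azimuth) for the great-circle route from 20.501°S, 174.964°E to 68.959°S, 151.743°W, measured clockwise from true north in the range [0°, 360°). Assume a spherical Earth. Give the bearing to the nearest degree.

166°

Δλ = -151.743 − 174.964 = -326.707°; wrapped into (−180°, 180°]: 33.293°.
θ = atan2( sin Δλ · cos φ₂ , cos φ₁ · sin φ₂ − sin φ₁ · cos φ₂ · cos Δλ )
  = atan2(0.19708, -0.76911) = 165.627° → normalised to [0°, 360°): 165.627°.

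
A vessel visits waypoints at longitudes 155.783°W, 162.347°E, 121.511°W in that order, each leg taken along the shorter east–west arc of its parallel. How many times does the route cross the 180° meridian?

2

Leg 1: -155.783° → +162.347°, shortest Δλ = -41.87° (west) — crosses 180°.
Leg 2: +162.347° → -121.511°, shortest Δλ = 76.142° (east) — crosses 180°.
Total crossings: 2.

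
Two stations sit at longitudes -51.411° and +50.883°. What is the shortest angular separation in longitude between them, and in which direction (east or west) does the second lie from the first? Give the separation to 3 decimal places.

Raw difference: 50.883 − -51.411 = 102.294°.
Normalise into (−180°, 180°]: 102.294° stays 102.294°.
Positive ⇒ the second point lies to the east; separation 102.294°.

102.294° east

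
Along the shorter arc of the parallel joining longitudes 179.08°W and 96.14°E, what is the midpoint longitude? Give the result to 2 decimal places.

Signed shortest Δλ from -179.08° to +96.14° is -84.78°.
Midpoint longitude = -179.08° + (-84.78°)/2 = -179.08° − 42.39° = -221.47°.
Normalise into (−180°, 180°]: +138.53°.
(The naïve average (-179.08 + +96.14)/2 = -41.47° is on the wrong side of the globe.)

138.53°E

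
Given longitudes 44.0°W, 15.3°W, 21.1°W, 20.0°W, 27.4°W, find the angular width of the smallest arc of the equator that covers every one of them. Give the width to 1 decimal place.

Sort the longitudes: -44.0°, -27.4°, -21.1°, -20.0°, -15.3°.
Eastward gaps between consecutive values (wrapping around): 16.6°, 6.3°, 1.1°, 4.7°, 331.3°.
Largest gap = 331.3° ⇒ minimal covering band is its complement: 360° − 331.3° = 28.7°.
Band runs from -44.0° eastward to -15.3°.

28.7°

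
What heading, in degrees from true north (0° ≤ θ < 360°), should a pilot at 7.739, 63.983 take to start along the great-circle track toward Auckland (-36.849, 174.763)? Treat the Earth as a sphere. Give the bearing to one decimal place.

126.6°

Δλ = 174.763 − 63.983 = 110.780°.
θ = atan2( sin Δλ · cos φ₂ , cos φ₁ · sin φ₂ − sin φ₁ · cos φ₂ · cos Δλ )
  = atan2(0.74816, -0.55602) = 126.619° → normalised to [0°, 360°): 126.619°.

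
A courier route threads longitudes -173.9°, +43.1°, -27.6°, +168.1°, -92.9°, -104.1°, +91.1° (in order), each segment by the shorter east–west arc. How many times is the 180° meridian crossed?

Leg 1: -173.9° → +43.1°, shortest Δλ = -143.0° (west) — crosses 180°.
Leg 2: +43.1° → -27.6°, shortest Δλ = -70.7° (west) — does not cross 180°.
Leg 3: -27.6° → +168.1°, shortest Δλ = -164.3° (west) — crosses 180°.
Leg 4: +168.1° → -92.9°, shortest Δλ = 99.0° (east) — crosses 180°.
Leg 5: -92.9° → -104.1°, shortest Δλ = -11.2° (west) — does not cross 180°.
Leg 6: -104.1° → +91.1°, shortest Δλ = -164.8° (west) — crosses 180°.
Total crossings: 4.

4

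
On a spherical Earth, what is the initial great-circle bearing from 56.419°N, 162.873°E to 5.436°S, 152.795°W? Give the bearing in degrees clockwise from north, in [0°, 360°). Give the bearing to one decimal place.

132.9°

Δλ = -152.795 − 162.873 = -315.668°; wrapped into (−180°, 180°]: 44.332°.
θ = atan2( sin Δλ · cos φ₂ , cos φ₁ · sin φ₂ − sin φ₁ · cos φ₂ · cos Δλ )
  = atan2(0.69567, -0.64564) = 132.864° → normalised to [0°, 360°): 132.864°.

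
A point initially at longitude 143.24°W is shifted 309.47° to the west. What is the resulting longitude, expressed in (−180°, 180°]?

92.71°W

Start at -143.24°; shift −309.47° → -452.71°.
-452.71° lies outside (−180°, 180°]; add 360° → -92.71°.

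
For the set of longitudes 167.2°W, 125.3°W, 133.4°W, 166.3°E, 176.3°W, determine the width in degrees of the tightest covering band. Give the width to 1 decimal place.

Sort the longitudes: -176.3°, -167.2°, -133.4°, -125.3°, +166.3°.
Eastward gaps between consecutive values (wrapping around): 9.1°, 33.8°, 8.1°, 291.6°, 17.4°.
Largest gap = 291.6° ⇒ minimal covering band is its complement: 360° − 291.6° = 68.4°.
Band runs from +166.3° eastward to -125.3°, crossing the antimeridian.

68.4°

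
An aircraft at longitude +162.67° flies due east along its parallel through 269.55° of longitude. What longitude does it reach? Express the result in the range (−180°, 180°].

+72.22°

Start at +162.67°; shift +269.55° → +432.22°.
+432.22° lies outside (−180°, 180°]; subtract 360° → +72.22°.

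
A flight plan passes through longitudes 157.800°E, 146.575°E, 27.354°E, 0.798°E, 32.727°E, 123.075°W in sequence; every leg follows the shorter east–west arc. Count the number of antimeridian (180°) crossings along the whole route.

0

Leg 1: +157.800° → +146.575°, shortest Δλ = -11.225° (west) — does not cross 180°.
Leg 2: +146.575° → +27.354°, shortest Δλ = -119.221° (west) — does not cross 180°.
Leg 3: +27.354° → +0.798°, shortest Δλ = -26.556° (west) — does not cross 180°.
Leg 4: +0.798° → +32.727°, shortest Δλ = 31.929° (east) — does not cross 180°.
Leg 5: +32.727° → -123.075°, shortest Δλ = -155.802° (west) — does not cross 180°.
Total crossings: 0.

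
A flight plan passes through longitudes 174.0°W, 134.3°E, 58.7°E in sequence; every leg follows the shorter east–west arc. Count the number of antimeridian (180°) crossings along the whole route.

1

Leg 1: -174.0° → +134.3°, shortest Δλ = -51.7° (west) — crosses 180°.
Leg 2: +134.3° → +58.7°, shortest Δλ = -75.6° (west) — does not cross 180°.
Total crossings: 1.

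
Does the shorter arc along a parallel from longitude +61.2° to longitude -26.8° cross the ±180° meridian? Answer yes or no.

Signed shortest Δλ = ((-26.8 − 61.2 + 180) mod 360) − 180 = -88.0°.
Going west by 88.0° from +61.2° reaches -26.8° without touching 180°.

No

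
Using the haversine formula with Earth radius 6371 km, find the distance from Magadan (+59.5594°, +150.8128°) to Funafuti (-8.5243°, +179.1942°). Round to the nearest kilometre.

Δλ = 179.1942 − 150.8128 = 28.3814°.
Δφ = -8.5243 − 59.5594 = -68.0837°.
a = sin²(Δφ/2) + cos φ₁ · cos φ₂ · sin²(Δλ/2) = 0.343486.
c = 2·atan2(√a, √(1−a)) = 1.25242 rad → d = 6371·c ≈ 7979.15 km.

7979 km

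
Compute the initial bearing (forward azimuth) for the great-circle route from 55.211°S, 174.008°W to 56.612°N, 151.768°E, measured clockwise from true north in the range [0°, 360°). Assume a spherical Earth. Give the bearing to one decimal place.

Δλ = 151.768 − -174.008 = 325.776°; wrapped into (−180°, 180°]: -34.224°.
θ = atan2( sin Δλ · cos φ₂ , cos φ₁ · sin φ₂ − sin φ₁ · cos φ₂ · cos Δλ )
  = atan2(-0.30951, 0.85008) = -20.006° → normalised to [0°, 360°): 339.994°.

340.0°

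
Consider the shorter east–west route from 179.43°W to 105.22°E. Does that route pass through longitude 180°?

Naïve |105.22 − -179.43| = 284.65° > 180°, so the shorter arc goes the other way round — across 180°.
Signed shortest Δλ = ((105.22 − -179.43 + 180) mod 360) − 180 = -75.35°.
Going west by 75.35° from -179.43° passes through 180° before reaching +105.22°.

Yes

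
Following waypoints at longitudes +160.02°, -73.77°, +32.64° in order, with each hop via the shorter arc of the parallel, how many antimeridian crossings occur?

Leg 1: +160.02° → -73.77°, shortest Δλ = 126.21° (east) — crosses 180°.
Leg 2: -73.77° → +32.64°, shortest Δλ = 106.41° (east) — does not cross 180°.
Total crossings: 1.

1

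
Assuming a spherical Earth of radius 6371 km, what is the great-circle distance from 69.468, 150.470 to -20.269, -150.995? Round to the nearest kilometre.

10984 km

Δλ = -150.995 − 150.470 = -301.465°; wrapped into (−180°, 180°]: 58.535°.
Δφ = -20.269 − 69.468 = -89.737°.
a = sin²(Δφ/2) + cos φ₁ · cos φ₂ · sin²(Δλ/2) = 0.576342.
c = 2·atan2(√a, √(1−a)) = 1.72408 rad → d = 6371·c ≈ 10984.12 km.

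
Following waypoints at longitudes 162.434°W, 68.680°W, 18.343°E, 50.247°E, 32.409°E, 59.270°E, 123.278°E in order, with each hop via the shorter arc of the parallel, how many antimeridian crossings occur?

Leg 1: -162.434° → -68.680°, shortest Δλ = 93.754° (east) — does not cross 180°.
Leg 2: -68.680° → +18.343°, shortest Δλ = 87.023° (east) — does not cross 180°.
Leg 3: +18.343° → +50.247°, shortest Δλ = 31.904° (east) — does not cross 180°.
Leg 4: +50.247° → +32.409°, shortest Δλ = -17.838° (west) — does not cross 180°.
Leg 5: +32.409° → +59.270°, shortest Δλ = 26.861° (east) — does not cross 180°.
Leg 6: +59.270° → +123.278°, shortest Δλ = 64.008° (east) — does not cross 180°.
Total crossings: 0.

0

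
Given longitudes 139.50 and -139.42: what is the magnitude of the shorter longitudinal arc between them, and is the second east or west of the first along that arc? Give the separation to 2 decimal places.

81.08° east

Raw difference: -139.42 − 139.50 = -278.92°.
Normalise into (−180°, 180°]: -278.92° + 360° = 81.08°.
Positive ⇒ the second point lies to the east; separation 81.08°.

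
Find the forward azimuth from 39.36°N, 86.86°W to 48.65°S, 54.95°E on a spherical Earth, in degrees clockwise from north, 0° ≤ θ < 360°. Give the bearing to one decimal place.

121.6°

Δλ = 54.95 − -86.86 = 141.81°.
θ = atan2( sin Δλ · cos φ₂ , cos φ₁ · sin φ₂ − sin φ₁ · cos φ₂ · cos Δλ )
  = atan2(0.40847, -0.25111) = 121.582° → normalised to [0°, 360°): 121.582°.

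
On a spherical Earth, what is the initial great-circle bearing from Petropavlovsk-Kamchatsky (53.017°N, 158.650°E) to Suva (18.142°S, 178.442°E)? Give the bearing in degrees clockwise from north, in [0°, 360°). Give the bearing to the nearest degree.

Δλ = 178.442 − 158.650 = 19.792°.
θ = atan2( sin Δλ · cos φ₂ , cos φ₁ · sin φ₂ − sin φ₁ · cos φ₂ · cos Δλ )
  = atan2(0.32177, -0.90158) = 160.358° → normalised to [0°, 360°): 160.358°.

160°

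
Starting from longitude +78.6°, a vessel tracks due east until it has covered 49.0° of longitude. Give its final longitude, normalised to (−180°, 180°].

+127.6°

Start at +78.6°; shift +49.0° → +127.6°.
+127.6° already lies in (−180°, 180°].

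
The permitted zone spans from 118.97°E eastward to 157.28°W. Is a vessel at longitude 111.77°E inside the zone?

No

Band width going east from +118.97° to -157.28°: ((-157.28 − 118.97) mod 360) = 83.75°.
Offset of +111.77° east of the west edge: ((111.77 − 118.97) mod 360) = 352.80°.
352.80° > 83.75° ⇒ outside.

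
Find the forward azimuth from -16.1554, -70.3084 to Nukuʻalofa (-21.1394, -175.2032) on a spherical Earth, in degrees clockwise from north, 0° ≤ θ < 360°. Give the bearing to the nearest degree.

Δλ = -175.2032 − -70.3084 = -104.8948°.
θ = atan2( sin Δλ · cos φ₂ , cos φ₁ · sin φ₂ − sin φ₁ · cos φ₂ · cos Δλ )
  = atan2(-0.90137, -0.41311) = -114.622° → normalised to [0°, 360°): 245.378°.

245°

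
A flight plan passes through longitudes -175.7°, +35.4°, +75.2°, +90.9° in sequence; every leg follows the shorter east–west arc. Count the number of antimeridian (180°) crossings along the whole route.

1

Leg 1: -175.7° → +35.4°, shortest Δλ = -148.9° (west) — crosses 180°.
Leg 2: +35.4° → +75.2°, shortest Δλ = 39.8° (east) — does not cross 180°.
Leg 3: +75.2° → +90.9°, shortest Δλ = 15.7° (east) — does not cross 180°.
Total crossings: 1.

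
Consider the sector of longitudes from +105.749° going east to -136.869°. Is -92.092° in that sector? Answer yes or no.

Band width going east from +105.749° to -136.869°: ((-136.869 − 105.749) mod 360) = 117.382°.
Offset of -92.092° east of the west edge: ((-92.092 − 105.749) mod 360) = 162.159°.
162.159° > 117.382° ⇒ outside.

No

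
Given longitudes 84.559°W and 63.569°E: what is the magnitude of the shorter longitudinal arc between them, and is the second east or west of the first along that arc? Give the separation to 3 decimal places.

Raw difference: 63.569 − -84.559 = 148.128°.
Normalise into (−180°, 180°]: 148.128° stays 148.128°.
Positive ⇒ the second point lies to the east; separation 148.128°.

148.128° east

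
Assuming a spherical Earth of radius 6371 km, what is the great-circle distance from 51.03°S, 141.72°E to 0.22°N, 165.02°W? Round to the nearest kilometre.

Δλ = -165.02 − 141.72 = -306.74°; wrapped into (−180°, 180°]: 53.26°.
Δφ = 0.22 − -51.03 = 51.25°.
a = sin²(Δφ/2) + cos φ₁ · cos φ₂ · sin²(Δλ/2) = 0.313391.
c = 2·atan2(√a, √(1−a)) = 1.18832 rad → d = 6371·c ≈ 7570.79 km.

7571 km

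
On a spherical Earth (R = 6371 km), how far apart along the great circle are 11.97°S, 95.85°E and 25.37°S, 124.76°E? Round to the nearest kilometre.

Δλ = 124.76 − 95.85 = 28.91°.
Δφ = -25.37 − -11.97 = -13.40°.
a = sin²(Δφ/2) + cos φ₁ · cos φ₂ · sin²(Δλ/2) = 0.068689.
c = 2·atan2(√a, √(1−a)) = 0.53036 rad → d = 6371·c ≈ 3378.95 km.

3379 km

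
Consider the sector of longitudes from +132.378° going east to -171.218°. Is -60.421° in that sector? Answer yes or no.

No

Band width going east from +132.378° to -171.218°: ((-171.218 − 132.378) mod 360) = 56.404°.
Offset of -60.421° east of the west edge: ((-60.421 − 132.378) mod 360) = 167.201°.
167.201° > 56.404° ⇒ outside.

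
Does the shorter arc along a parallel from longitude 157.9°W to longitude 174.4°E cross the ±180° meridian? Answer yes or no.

Naïve |174.4 − -157.9| = 332.3° > 180°, so the shorter arc goes the other way round — across 180°.
Signed shortest Δλ = ((174.4 − -157.9 + 180) mod 360) − 180 = -27.7°.
Going west by 27.7° from -157.9° passes through 180° before reaching +174.4°.

Yes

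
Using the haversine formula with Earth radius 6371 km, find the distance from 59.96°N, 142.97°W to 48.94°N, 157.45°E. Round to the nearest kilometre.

Δλ = 157.45 − -142.97 = 300.42°; wrapped into (−180°, 180°]: -59.58°.
Δφ = 48.94 − 59.96 = -11.02°.
a = sin²(Δφ/2) + cos φ₁ · cos φ₂ · sin²(Δλ/2) = 0.090384.
c = 2·atan2(√a, √(1−a)) = 0.61072 rad → d = 6371·c ≈ 3890.93 km.

3891 km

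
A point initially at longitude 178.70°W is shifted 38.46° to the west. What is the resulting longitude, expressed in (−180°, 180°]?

Start at -178.70°; shift −38.46° → -217.16°.
-217.16° lies outside (−180°, 180°]; add 360° → +142.84°.

142.84°E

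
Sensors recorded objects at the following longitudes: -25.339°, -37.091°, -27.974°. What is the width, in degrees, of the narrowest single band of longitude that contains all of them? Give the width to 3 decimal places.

11.752°

Sort the longitudes: -37.091°, -27.974°, -25.339°.
Eastward gaps between consecutive values (wrapping around): 9.117°, 2.635°, 348.248°.
Largest gap = 348.248° ⇒ minimal covering band is its complement: 360° − 348.248° = 11.752°.
Band runs from -37.091° eastward to -25.339°.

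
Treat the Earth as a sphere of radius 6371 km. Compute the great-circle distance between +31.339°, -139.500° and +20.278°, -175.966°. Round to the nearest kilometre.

3831 km

Δλ = -175.966 − -139.500 = -36.466°.
Δφ = 20.278 − 31.339 = -11.061°.
a = sin²(Δφ/2) + cos φ₁ · cos φ₂ · sin²(Δλ/2) = 0.087719.
c = 2·atan2(√a, √(1−a)) = 0.60137 rad → d = 6371·c ≈ 3831.32 km.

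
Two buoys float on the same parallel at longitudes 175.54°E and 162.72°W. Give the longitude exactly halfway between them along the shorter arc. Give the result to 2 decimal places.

173.59°W

Signed shortest Δλ from +175.54° to -162.72° is +21.74°.
Midpoint longitude = +175.54° + (+21.74°)/2 = +175.54° + 10.87° = +186.41°.
Normalise into (−180°, 180°]: -173.59°.
(The naïve average (+175.54 + -162.72)/2 = 6.41° is on the wrong side of the globe.)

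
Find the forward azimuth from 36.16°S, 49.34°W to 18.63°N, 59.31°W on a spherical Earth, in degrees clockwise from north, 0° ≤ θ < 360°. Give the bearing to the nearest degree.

349°

Δλ = -59.31 − -49.34 = -9.97°.
θ = atan2( sin Δλ · cos φ₂ , cos φ₁ · sin φ₂ − sin φ₁ · cos φ₂ · cos Δλ )
  = atan2(-0.16406, 0.80860) = -11.469° → normalised to [0°, 360°): 348.531°.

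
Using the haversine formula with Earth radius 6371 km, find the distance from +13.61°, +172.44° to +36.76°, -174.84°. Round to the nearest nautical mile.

Δλ = -174.84 − 172.44 = -347.28°; wrapped into (−180°, 180°]: 12.72°.
Δφ = 36.76 − 13.61 = 23.15°.
a = sin²(Δφ/2) + cos φ₁ · cos φ₂ · sin²(Δλ/2) = 0.049816.
c = 2·atan2(√a, √(1−a)) = 0.45018 rad → d = 6371·c ≈ 2868.10 km ≈ 1548.65 nmi.

1549 nmi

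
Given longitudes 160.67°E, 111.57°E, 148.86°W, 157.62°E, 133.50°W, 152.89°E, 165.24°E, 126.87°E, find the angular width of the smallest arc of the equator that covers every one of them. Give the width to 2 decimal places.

Sort the longitudes: -148.86°, -133.50°, +111.57°, +126.87°, +152.89°, +157.62°, +160.67°, +165.24°.
Eastward gaps between consecutive values (wrapping around): 15.36°, 245.07°, 15.30°, 26.02°, 4.73°, 3.05°, 4.57°, 45.90°.
Largest gap = 245.07° ⇒ minimal covering band is its complement: 360° − 245.07° = 114.93°.
Band runs from +111.57° eastward to -133.50°, crossing the antimeridian.

114.93°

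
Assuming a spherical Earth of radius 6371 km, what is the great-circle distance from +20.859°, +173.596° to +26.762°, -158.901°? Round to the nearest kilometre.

Δλ = -158.901 − 173.596 = -332.497°; wrapped into (−180°, 180°]: 27.503°.
Δφ = 26.762 − 20.859 = 5.903°.
a = sin²(Δφ/2) + cos φ₁ · cos φ₂ · sin²(Δλ/2) = 0.049798.
c = 2·atan2(√a, √(1−a)) = 0.45010 rad → d = 6371·c ≈ 2867.59 km.

2868 km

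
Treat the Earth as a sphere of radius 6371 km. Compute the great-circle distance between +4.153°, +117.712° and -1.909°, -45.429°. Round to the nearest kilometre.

18127 km

Δλ = -45.429 − 117.712 = -163.141°.
Δφ = -1.909 − 4.153 = -6.062°.
a = sin²(Δφ/2) + cos φ₁ · cos φ₂ · sin²(Δλ/2) = 0.978196.
c = 2·atan2(√a, √(1−a)) = 2.84518 rad → d = 6371·c ≈ 18126.66 km.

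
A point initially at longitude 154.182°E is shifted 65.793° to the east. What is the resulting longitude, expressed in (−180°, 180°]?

140.025°W

Start at +154.182°; shift +65.793° → +219.975°.
+219.975° lies outside (−180°, 180°]; subtract 360° → -140.025°.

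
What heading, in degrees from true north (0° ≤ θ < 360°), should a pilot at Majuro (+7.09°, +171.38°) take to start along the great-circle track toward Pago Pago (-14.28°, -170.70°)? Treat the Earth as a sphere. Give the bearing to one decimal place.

Δλ = -170.70 − 171.38 = -342.08°; wrapped into (−180°, 180°]: 17.92°.
θ = atan2( sin Δλ · cos φ₂ , cos φ₁ · sin φ₂ − sin φ₁ · cos φ₂ · cos Δλ )
  = atan2(0.29818, -0.35859) = 140.255° → normalised to [0°, 360°): 140.255°.

140.3°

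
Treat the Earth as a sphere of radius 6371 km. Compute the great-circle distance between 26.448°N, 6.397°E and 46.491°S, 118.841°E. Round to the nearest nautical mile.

7442 nmi

Δλ = 118.841 − 6.397 = 112.444°.
Δφ = -46.491 − 26.448 = -72.939°.
a = sin²(Δφ/2) + cos φ₁ · cos φ₂ · sin²(Δλ/2) = 0.779179.
c = 2·atan2(√a, √(1−a)) = 2.16320 rad → d = 6371·c ≈ 13781.75 km ≈ 7441.55 nmi.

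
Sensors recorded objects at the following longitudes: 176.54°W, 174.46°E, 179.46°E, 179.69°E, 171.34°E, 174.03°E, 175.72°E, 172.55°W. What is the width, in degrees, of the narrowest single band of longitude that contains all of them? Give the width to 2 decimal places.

Sort the longitudes: -176.54°, -172.55°, +171.34°, +174.03°, +174.46°, +175.72°, +179.46°, +179.69°.
Eastward gaps between consecutive values (wrapping around): 3.99°, 343.89°, 2.69°, 0.43°, 1.26°, 3.74°, 0.23°, 3.77°.
Largest gap = 343.89° ⇒ minimal covering band is its complement: 360° − 343.89° = 16.11°.
Band runs from +171.34° eastward to -172.55°, crossing the antimeridian.

16.11°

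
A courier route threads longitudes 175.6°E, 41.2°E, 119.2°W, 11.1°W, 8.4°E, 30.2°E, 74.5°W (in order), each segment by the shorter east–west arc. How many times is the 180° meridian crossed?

0

Leg 1: +175.6° → +41.2°, shortest Δλ = -134.4° (west) — does not cross 180°.
Leg 2: +41.2° → -119.2°, shortest Δλ = -160.4° (west) — does not cross 180°.
Leg 3: -119.2° → -11.1°, shortest Δλ = 108.1° (east) — does not cross 180°.
Leg 4: -11.1° → +8.4°, shortest Δλ = 19.5° (east) — does not cross 180°.
Leg 5: +8.4° → +30.2°, shortest Δλ = 21.8° (east) — does not cross 180°.
Leg 6: +30.2° → -74.5°, shortest Δλ = -104.7° (west) — does not cross 180°.
Total crossings: 0.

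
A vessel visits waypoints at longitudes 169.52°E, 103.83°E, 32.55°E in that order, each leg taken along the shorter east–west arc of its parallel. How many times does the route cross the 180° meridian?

0

Leg 1: +169.52° → +103.83°, shortest Δλ = -65.69° (west) — does not cross 180°.
Leg 2: +103.83° → +32.55°, shortest Δλ = -71.28° (west) — does not cross 180°.
Total crossings: 0.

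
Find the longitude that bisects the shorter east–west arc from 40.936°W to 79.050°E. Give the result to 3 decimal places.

Signed shortest Δλ from -40.936° to +79.050° is +119.986°.
Midpoint longitude = -40.936° + (+119.986°)/2 = -40.936° + 59.993° = +19.057°.

19.057°E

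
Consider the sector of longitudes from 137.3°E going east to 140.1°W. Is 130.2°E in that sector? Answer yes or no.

Band width going east from +137.3° to -140.1°: ((-140.1 − 137.3) mod 360) = 82.6°.
Offset of +130.2° east of the west edge: ((130.2 − 137.3) mod 360) = 352.9°.
352.9° > 82.6° ⇒ outside.

No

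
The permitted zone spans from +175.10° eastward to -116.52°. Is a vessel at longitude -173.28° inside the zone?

Yes

Band width going east from +175.10° to -116.52°: ((-116.52 − 175.10) mod 360) = 68.38°.
Offset of -173.28° east of the west edge: ((-173.28 − 175.10) mod 360) = 11.62°.
11.62° ≤ 68.38° ⇒ inside.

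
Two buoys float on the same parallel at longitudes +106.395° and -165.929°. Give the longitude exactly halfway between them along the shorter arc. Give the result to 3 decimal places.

+150.233°

Signed shortest Δλ from +106.395° to -165.929° is +87.676°.
Midpoint longitude = +106.395° + (+87.676°)/2 = +106.395° + 43.838° = +150.233°.
(The naïve average (+106.395 + -165.929)/2 = -29.767° is on the wrong side of the globe.)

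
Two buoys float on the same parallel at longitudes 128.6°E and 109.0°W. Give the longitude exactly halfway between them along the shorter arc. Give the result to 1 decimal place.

Signed shortest Δλ from +128.6° to -109.0° is +122.4°.
Midpoint longitude = +128.6° + (+122.4°)/2 = +128.6° + 61.2° = +189.8°.
Normalise into (−180°, 180°]: -170.2°.
(The naïve average (+128.6 + -109.0)/2 = 9.8° is on the wrong side of the globe.)

170.2°W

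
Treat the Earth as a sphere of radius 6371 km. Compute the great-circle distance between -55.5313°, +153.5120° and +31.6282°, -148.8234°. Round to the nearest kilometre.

Δλ = -148.8234 − 153.5120 = -302.3354°; wrapped into (−180°, 180°]: 57.6646°.
Δφ = 31.6282 − -55.5313 = 87.1595°.
a = sin²(Δφ/2) + cos φ₁ · cos φ₂ · sin²(Δλ/2) = 0.587293.
c = 2·atan2(√a, √(1−a)) = 1.74628 rad → d = 6371·c ≈ 11125.56 km.

11126 km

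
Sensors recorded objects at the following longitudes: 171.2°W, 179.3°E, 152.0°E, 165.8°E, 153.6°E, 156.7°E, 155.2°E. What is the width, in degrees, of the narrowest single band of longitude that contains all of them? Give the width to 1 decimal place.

Sort the longitudes: -171.2°, +152.0°, +153.6°, +155.2°, +156.7°, +165.8°, +179.3°.
Eastward gaps between consecutive values (wrapping around): 323.2°, 1.6°, 1.6°, 1.5°, 9.1°, 13.5°, 9.5°.
Largest gap = 323.2° ⇒ minimal covering band is its complement: 360° − 323.2° = 36.8°.
Band runs from +152.0° eastward to -171.2°, crossing the antimeridian.

36.8°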